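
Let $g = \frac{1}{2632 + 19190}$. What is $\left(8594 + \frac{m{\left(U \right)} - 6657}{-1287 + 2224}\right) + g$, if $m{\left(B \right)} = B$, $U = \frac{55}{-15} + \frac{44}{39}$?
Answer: $\frac{2282514436861}{265813782} \approx 8586.9$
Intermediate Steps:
$U = - \frac{33}{13}$ ($U = 55 \left(- \frac{1}{15}\right) + 44 \cdot \frac{1}{39} = - \frac{11}{3} + \frac{44}{39} = - \frac{33}{13} \approx -2.5385$)
$g = \frac{1}{21822} \approx 4.5825 \cdot 10^{-5}$
$\left(8594 + \frac{m{\left(U \right)} - 6657}{-1287 + 2224}\right) + g = \left(8594 + \frac{- \frac{33}{13} - 6657}{-1287 + 2224}\right) + \frac{1}{21822} = \left(8594 - \frac{86574}{13 \cdot 937}\right) + \frac{1}{21822} = \left(8594 - \frac{86574}{12181}\right) + \frac{1}{21822} = \frac{104596940}{12181} + \frac{1}{21822} = \frac{2282514436861}{265813782}$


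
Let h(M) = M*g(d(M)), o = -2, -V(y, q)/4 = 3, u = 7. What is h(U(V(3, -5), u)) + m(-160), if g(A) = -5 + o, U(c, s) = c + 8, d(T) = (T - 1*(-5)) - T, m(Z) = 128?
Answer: 156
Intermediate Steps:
d(T) = 5 (d(T) = (T + 5) - T = (5 + T) - T = 5)
V(y, q) = -12 (V(y, q) = -4*3 = -12)
U(c, s) = 8 + c
g(A) = -7 (g(A) = -5 - 2 = -7)
h(M) = -7*M (h(M) = M*(-7) = -7*M)
h(U(V(3, -5), u)) + m(-160) = -7*(8 - 12) + 128 = -7*(-4) + 128 = 28 + 128 = 156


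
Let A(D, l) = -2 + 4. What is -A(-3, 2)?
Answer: -2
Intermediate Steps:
A(D, l) = 2
-A(-3, 2) = -1*2 = -2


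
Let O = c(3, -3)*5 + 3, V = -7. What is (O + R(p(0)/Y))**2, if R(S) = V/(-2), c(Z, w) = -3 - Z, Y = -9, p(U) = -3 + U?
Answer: 2209/4 ≈ 552.25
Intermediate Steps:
R(S) = 7/2 (R(S) = -7/(-2) = -7*(-1/2) = 7/2)
O = -27 (O = (-3 - 1*3)*5 + 3 = (-3 - 3)*5 + 3 = -6*5 + 3 = -30 + 3 = -27)
(O + R(p(0)/Y))**2 = (-27 + 7/2)**2 = (-47/2)**2 = 2209/4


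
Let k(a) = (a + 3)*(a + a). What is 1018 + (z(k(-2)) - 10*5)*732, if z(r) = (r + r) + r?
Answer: -44366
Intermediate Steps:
k(a) = 2*a*(3 + a) (k(a) = (3 + a)*(2*a) = 2*a*(3 + a))
z(r) = 3*r (z(r) = 2*r + r = 3*r)
1018 + (z(k(-2)) - 10*5)*732 = 1018 + (3*(2*(-2)*(3 - 2)) - 10*5)*732 = 1018 + (3*(2*(-2)*1) - 50)*732 = 1018 + (3*(-4) - 50)*732 = 1018 + (-12 - 50)*732 = 1018 - 62*732 = 1018 - 45384 = -44366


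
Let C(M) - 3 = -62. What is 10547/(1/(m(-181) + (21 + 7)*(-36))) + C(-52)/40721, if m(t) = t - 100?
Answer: -553605374902/40721 ≈ -1.3595e+7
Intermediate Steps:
C(M) = -59 (C(M) = 3 - 62 = -59)
m(t) = -100 + t
10547/(1/(m(-181) + (21 + 7)*(-36))) + C(-52)/40721 = 10547/(1/((-100 - 181) + (21 + 7)*(-36))) - 59/40721 = 10547/(1/(-281 + 28*(-36))) - 59*1/40721 = 10547/(1/(-281 - 1008)) - 59/40721 = 10547/(1/(-1289)) - 59/40721 = 10547/(-1/1289) - 59/40721 = 10547*(-1289) - 59/40721 = -13595083 - 59/40721 = -553605374902/40721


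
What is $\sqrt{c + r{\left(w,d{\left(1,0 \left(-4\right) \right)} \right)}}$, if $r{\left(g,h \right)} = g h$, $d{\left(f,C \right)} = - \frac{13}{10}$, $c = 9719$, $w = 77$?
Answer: $\frac{\sqrt{961890}}{10} \approx 98.076$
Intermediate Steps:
$d{\left(f,C \right)} = - \frac{13}{10}$ ($d{\left(f,C \right)} = \left(-13\right) \frac{1}{10} = - \frac{13}{10}$)
$\sqrt{c + r{\left(w,d{\left(1,0 \left(-4\right) \right)} \right)}} = \sqrt{9719 + 77 \left(- \frac{13}{10}\right)} = \sqrt{9719 - \frac{1001}{10}} = \sqrt{\frac{96189}{10}} = \frac{\sqrt{961890}}{10}$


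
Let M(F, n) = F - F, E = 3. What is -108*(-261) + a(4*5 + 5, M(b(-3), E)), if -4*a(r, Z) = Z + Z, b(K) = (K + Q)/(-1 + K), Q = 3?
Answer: 28188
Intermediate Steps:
b(K) = (3 + K)/(-1 + K) (b(K) = (K + 3)/(-1 + K) = (3 + K)/(-1 + K))
M(F, n) = 0
a(r, Z) = -Z/2 (a(r, Z) = -(Z + Z)/4 = -Z/2)
-108*(-261) + a(4*5 + 5, M(b(-3), E)) = -108*(-261) - ½*0 = 28188 + 0 = 28188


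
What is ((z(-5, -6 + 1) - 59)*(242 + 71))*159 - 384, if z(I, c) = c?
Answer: -3185472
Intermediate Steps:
((z(-5, -6 + 1) - 59)*(242 + 71))*159 - 384 = (((-6 + 1) - 59)*(242 + 71))*159 - 384 = ((-5 - 59)*313)*159 - 384 = -64*313*159 - 384 = -20032*159 - 384 = -3185088 - 384 = -3185472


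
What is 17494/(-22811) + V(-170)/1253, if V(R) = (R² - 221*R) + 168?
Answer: 1498159436/28582183 ≈ 52.416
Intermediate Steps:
V(R) = 168 + R² - 221*R
17494/(-22811) + V(-170)/1253 = 17494/(-22811) + (168 + (-170)² - 221*(-170))/1253 = 17494*(-1/22811) + (168 + 28900 + 37570)*(1/1253) = -17494/22811 + 66638*(1/1253) = -17494/22811 + 66638/1253 = 1498159436/28582183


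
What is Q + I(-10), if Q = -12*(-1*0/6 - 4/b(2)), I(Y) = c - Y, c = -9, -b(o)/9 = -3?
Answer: 25/9 ≈ 2.7778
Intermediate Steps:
b(o) = 27 (b(o) = -9*(-3) = 27)
I(Y) = -9 - Y
Q = 16/9 (Q = -12*(-1*0/6 - 4/27) = -12*(0*(⅙) - 4*1/27) = -12*(0 - 4/27) = -12*(-4/27) = 16/9 ≈ 1.7778)
Q + I(-10) = 16/9 + (-9 - 1*(-10)) = 16/9 + (-9 + 10) = 16/9 + 1 = 25/9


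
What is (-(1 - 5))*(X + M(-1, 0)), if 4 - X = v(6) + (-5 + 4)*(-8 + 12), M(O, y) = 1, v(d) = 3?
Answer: 24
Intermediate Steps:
X = 5 (X = 4 - (3 + (-5 + 4)*(-8 + 12)) = 4 - (3 - 1*4) = 4 - (3 - 4) = 4 - 1*(-1) = 4 + 1 = 5)
(-(1 - 5))*(X + M(-1, 0)) = (-(1 - 5))*(5 + 1) = -1*(-4)*6 = 4*6 = 24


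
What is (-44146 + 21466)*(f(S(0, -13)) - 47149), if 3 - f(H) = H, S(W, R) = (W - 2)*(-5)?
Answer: 1069498080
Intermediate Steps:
S(W, R) = 10 - 5*W (S(W, R) = (-2 + W)*(-5) = 10 - 5*W)
f(H) = 3 - H
(-44146 + 21466)*(f(S(0, -13)) - 47149) = (-44146 + 21466)*((3 - (10 - 5*0)) - 47149) = -22680*((3 - (10 + 0)) - 47149) = -22680*((3 - 1*10) - 47149) = -22680*((3 - 10) - 47149) = -22680*(-7 - 47149) = -22680*(-47156) = 1069498080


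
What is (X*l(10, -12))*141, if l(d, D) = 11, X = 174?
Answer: 269874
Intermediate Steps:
(X*l(10, -12))*141 = (174*11)*141 = 1914*141 = 269874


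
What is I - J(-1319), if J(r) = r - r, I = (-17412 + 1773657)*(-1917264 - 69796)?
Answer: -3489764189700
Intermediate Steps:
I = -3489764189700 (I = 1756245*(-1987060) = -3489764189700)
J(r) = 0
I - J(-1319) = -3489764189700 - 1*0 = -3489764189700 + 0 = -3489764189700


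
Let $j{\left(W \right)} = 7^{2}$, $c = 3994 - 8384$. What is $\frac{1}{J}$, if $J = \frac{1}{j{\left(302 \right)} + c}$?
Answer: $-4341$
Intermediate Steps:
$c = -4390$ ($c = 3994 - 8384 = -4390$)
$j{\left(W \right)} = 49$
$J = - \frac{1}{4341}$ ($J = \frac{1}{49 - 4390} = \frac{1}{-4341} = - \frac{1}{4341} \approx -0.00023036$)
$\frac{1}{J} = \frac{1}{- \frac{1}{4341}} = -4341$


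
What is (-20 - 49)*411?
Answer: -28359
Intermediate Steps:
(-20 - 49)*411 = -69*411 = -28359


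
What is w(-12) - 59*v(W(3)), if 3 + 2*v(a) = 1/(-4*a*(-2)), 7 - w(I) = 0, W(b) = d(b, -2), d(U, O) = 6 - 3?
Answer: 4525/48 ≈ 94.271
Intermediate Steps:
d(U, O) = 3
W(b) = 3
w(I) = 7 (w(I) = 7 - 1*0 = 7 + 0 = 7)
v(a) = -3/2 + 1/(16*a) (v(a) = -3/2 + 1/(2*((-4*a*(-2)))) = -3/2 + 1/(2*((8*a))) = -3/2 + (1/(8*a))/2 = -3/2 + 1/(16*a))
w(-12) - 59*v(W(3)) = 7 - 59*(1 - 24*3)/(16*3) = 7 - 59*(1 - 72)/(16*3) = 7 - 59*(-71)/(16*3) = 7 - 59*(-71/48) = 7 + 4189/48 = 4525/48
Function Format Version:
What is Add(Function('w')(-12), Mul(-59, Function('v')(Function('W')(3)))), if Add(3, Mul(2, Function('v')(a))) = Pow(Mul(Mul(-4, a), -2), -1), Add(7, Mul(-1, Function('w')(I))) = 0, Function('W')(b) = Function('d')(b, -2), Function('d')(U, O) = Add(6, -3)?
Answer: Rational(4525, 48) ≈ 94.271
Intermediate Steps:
Function('d')(U, O) = 3
Function('W')(b) = 3
Function('w')(I) = 7 (Function('w')(I) = Add(7, Mul(-1, 0)) = Add(7, 0) = 7)
Function('v')(a) = Add(Rational(-3, 2), Mul(Rational(1, 16), Pow(a, -1))) (Function('v')(a) = Add(Rational(-3, 2), Mul(Rational(1, 2), Pow(Mul(Mul(-4, a), -2), -1))) = Add(Rational(-3, 2), Mul(Rational(1, 2), Pow(Mul(8, a), -1))) = Add(Rational(-3, 2), Mul(Rational(1, 2), Mul(Rational(1, 8), Pow(a, -1)))) = Add(Rational(-3, 2), Mul(Rational(1, 16), Pow(a, -1))))
Add(Function('w')(-12), Mul(-59, Function('v')(Function('W')(3)))) = Add(7, Mul(-59, Mul(Rational(1, 16), Pow(3, -1), Add(1, Mul(-24, 3))))) = Add(7, Mul(-59, Mul(Rational(1, 16), Rational(1, 3), Add(1, -72)))) = Add(7, Mul(-59, Mul(Rational(1, 16), Rational(1, 3), -71))) = Add(7, Mul(-59, Rational(-71, 48))) = Add(7, Rational(4189, 48)) = Rational(4525, 48)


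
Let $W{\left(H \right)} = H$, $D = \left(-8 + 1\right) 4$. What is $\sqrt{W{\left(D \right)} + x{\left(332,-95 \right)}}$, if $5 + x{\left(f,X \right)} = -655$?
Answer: $4 i \sqrt{43} \approx 26.23 i$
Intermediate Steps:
$x{\left(f,X \right)} = -660$ ($x{\left(f,X \right)} = -5 - 655 = -660$)
$D = -28$ ($D = \left(-7\right) 4 = -28$)
$\sqrt{W{\left(D \right)} + x{\left(332,-95 \right)}} = \sqrt{-28 - 660} = \sqrt{-688} = 4 i \sqrt{43}$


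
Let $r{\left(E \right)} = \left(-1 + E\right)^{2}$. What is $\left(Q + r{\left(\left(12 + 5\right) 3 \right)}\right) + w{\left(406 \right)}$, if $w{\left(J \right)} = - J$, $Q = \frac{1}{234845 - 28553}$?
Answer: $\frac{431975449}{206292} \approx 2094.0$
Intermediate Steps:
$Q = \frac{1}{206292} \approx 4.8475 \cdot 10^{-6}$
$\left(Q + r{\left(\left(12 + 5\right) 3 \right)}\right) + w{\left(406 \right)} = \left(\frac{1}{206292} + \left(-1 + \left(12 + 5\right) 3\right)^{2}\right) - 406 = \left(\frac{1}{206292} + \left(-1 + 17 \cdot 3\right)^{2}\right) - 406 = \left(\frac{1}{206292} + \left(-1 + 51\right)^{2}\right) - 406 = \left(\frac{1}{206292} + 50^{2}\right) - 406 = \left(\frac{1}{206292} + 2500\right) - 406 = \frac{515730001}{206292} - 406 = \frac{431975449}{206292}$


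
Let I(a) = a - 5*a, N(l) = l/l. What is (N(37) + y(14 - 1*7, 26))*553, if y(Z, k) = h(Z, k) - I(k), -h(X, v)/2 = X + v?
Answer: 21567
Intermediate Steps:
N(l) = 1
h(X, v) = -2*X - 2*v (h(X, v) = -2*(X + v) = -2*X - 2*v)
I(a) = -4*a
y(Z, k) = -2*Z + 2*k (y(Z, k) = (-2*Z - 2*k) - (-4)*k = (-2*Z - 2*k) + 4*k = -2*Z + 2*k)
(N(37) + y(14 - 1*7, 26))*553 = (1 + (-2*(14 - 1*7) + 2*26))*553 = (1 + (-2*(14 - 7) + 52))*553 = (1 + (-2*7 + 52))*553 = (1 + (-14 + 52))*553 = (1 + 38)*553 = 39*553 = 21567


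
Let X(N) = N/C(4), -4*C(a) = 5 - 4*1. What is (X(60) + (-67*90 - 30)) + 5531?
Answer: -769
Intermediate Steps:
C(a) = -1/4 (C(a) = -(5 - 4*1)/4 = -(5 - 4)/4 = -1/4*1 = -1/4)
X(N) = -4*N (X(N) = N/(-1/4) = N*(-4) = -4*N)
(X(60) + (-67*90 - 30)) + 5531 = (-4*60 + (-67*90 - 30)) + 5531 = (-240 + (-6030 - 30)) + 5531 = (-240 - 6060) + 5531 = -6300 + 5531 = -769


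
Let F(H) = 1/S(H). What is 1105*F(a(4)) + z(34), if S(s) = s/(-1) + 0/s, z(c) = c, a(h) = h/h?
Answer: -1071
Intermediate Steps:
a(h) = 1
S(s) = -s (S(s) = s*(-1) + 0 = -s + 0 = -s)
F(H) = -1/H (F(H) = 1/(-H) = -1/H)
1105*F(a(4)) + z(34) = 1105*(-1/1) + 34 = 1105*(-1*1) + 34 = 1105*(-1) + 34 = -1105 + 34 = -1071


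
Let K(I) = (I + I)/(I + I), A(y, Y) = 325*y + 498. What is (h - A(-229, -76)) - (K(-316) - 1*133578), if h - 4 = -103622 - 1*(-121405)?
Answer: 225291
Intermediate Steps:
A(y, Y) = 498 + 325*y
h = 17787 (h = 4 + (-103622 - 1*(-121405)) = 4 + (-103622 + 121405) = 4 + 17783 = 17787)
K(I) = 1 (K(I) = (2*I)/((2*I)) = (2*I)*(1/(2*I)) = 1)
(h - A(-229, -76)) - (K(-316) - 1*133578) = (17787 - (498 + 325*(-229))) - (1 - 1*133578) = (17787 - (498 - 74425)) - (1 - 133578) = (17787 - 1*(-73927)) - 1*(-133577) = (17787 + 73927) + 133577 = 91714 + 133577 = 225291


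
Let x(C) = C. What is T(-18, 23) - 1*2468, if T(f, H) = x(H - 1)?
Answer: -2446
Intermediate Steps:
T(f, H) = -1 + H (T(f, H) = H - 1 = -1 + H)
T(-18, 23) - 1*2468 = (-1 + 23) - 1*2468 = 22 - 2468 = -2446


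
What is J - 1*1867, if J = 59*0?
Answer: -1867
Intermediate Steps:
J = 0
J - 1*1867 = 0 - 1*1867 = 0 - 1867 = -1867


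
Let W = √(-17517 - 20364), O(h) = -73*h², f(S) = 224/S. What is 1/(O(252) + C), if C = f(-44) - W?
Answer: -560931448/2600364379421425 + 363*I*√4209/2600364379421425 ≈ -2.1571e-7 + 9.0565e-12*I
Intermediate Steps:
W = 3*I*√4209 (W = √(-37881) = 3*I*√4209 ≈ 194.63*I)
C = -56/11 - 3*I*√4209 (C = 224/(-44) - 3*I*√4209 = 224*(-1/44) - 3*I*√4209 = -56/11 - 3*I*√4209 ≈ -5.0909 - 194.63*I)
1/(O(252) + C) = 1/(-73*252² + (-56/11 - 3*I*√4209)) = 1/(-73*63504 + (-56/11 - 3*I*√4209)) = 1/(-4635792 + (-56/11 - 3*I*√4209)) = 1/(-50993768/11 - 3*I*√4209)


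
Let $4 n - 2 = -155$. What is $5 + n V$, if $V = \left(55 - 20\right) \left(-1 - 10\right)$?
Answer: $\frac{58925}{4} \approx 14731.0$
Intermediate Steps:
$V = -385$ ($V = 35 \left(-11\right) = -385$)
$n = - \frac{153}{4}$ ($n = \frac{1}{2} + \frac{1}{4} \left(-155\right) = \frac{1}{2} - \frac{155}{4} = - \frac{153}{4} \approx -38.25$)
$5 + n V = 5 - - \frac{58905}{4} = 5 + \frac{58905}{4} = \frac{58925}{4}$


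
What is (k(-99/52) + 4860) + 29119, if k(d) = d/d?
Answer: 33980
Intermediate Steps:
k(d) = 1
(k(-99/52) + 4860) + 29119 = (1 + 4860) + 29119 = 4861 + 29119 = 33980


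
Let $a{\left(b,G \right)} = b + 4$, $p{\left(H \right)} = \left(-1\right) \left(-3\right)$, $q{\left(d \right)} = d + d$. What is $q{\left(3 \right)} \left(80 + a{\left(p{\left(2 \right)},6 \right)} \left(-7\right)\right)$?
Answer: $186$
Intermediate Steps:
$q{\left(d \right)} = 2 d$
$p{\left(H \right)} = 3$
$a{\left(b,G \right)} = 4 + b$
$q{\left(3 \right)} \left(80 + a{\left(p{\left(2 \right)},6 \right)} \left(-7\right)\right) = 2 \cdot 3 \left(80 + \left(4 + 3\right) \left(-7\right)\right) = 6 \left(80 + 7 \left(-7\right)\right) = 6 \left(80 - 49\right) = 6 \cdot 31 = 186$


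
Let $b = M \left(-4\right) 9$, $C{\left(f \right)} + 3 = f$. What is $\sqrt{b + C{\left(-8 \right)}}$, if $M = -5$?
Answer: $13$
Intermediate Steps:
$C{\left(f \right)} = -3 + f$
$b = 180$ ($b = \left(-5\right) \left(-4\right) 9 = 20 \cdot 9 = 180$)
$\sqrt{b + C{\left(-8 \right)}} = \sqrt{180 - 11} = \sqrt{169} = 13$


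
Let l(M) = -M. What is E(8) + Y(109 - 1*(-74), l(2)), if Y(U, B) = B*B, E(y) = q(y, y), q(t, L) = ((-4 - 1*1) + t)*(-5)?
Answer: -11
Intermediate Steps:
q(t, L) = 25 - 5*t (q(t, L) = ((-4 - 1) + t)*(-5) = (-5 + t)*(-5) = 25 - 5*t)
E(y) = 25 - 5*y
Y(U, B) = B**2
E(8) + Y(109 - 1*(-74), l(2)) = (25 - 5*8) + (-1*2)**2 = (25 - 40) + (-2)**2 = -15 + 4 = -11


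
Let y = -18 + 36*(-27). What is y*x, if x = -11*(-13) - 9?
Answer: -132660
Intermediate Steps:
y = -990 (y = -18 - 972 = -990)
x = 134 (x = 143 - 9 = 134)
y*x = -990*134 = -132660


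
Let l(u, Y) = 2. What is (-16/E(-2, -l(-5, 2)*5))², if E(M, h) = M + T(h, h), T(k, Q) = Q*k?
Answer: 64/2401 ≈ 0.026656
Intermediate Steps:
E(M, h) = M + h² (E(M, h) = M + h*h = M + h²)
(-16/E(-2, -l(-5, 2)*5))² = (-16/(-2 + (-1*2*5)²))² = (-16/(-2 + (-2*5)²))² = (-16/(-2 + (-10)²))² = (-16/(-2 + 100))² = (-16/98)² = (-16*1/98)² = (-8/49)² = 64/2401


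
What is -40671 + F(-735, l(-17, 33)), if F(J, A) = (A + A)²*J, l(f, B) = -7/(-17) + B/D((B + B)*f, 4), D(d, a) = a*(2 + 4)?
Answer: -231463719/4624 ≈ -50057.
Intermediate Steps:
D(d, a) = 6*a (D(d, a) = a*6 = 6*a)
l(f, B) = 7/17 + B/24 (l(f, B) = -7/(-17) + B/((6*4)) = -7*(-1/17) + B/24 = 7/17 + B*(1/24) = 7/17 + B/24)
F(J, A) = 4*J*A² (F(J, A) = (2*A)²*J = (4*A²)*J = 4*J*A²)
-40671 + F(-735, l(-17, 33)) = -40671 + 4*(-735)*(7/17 + (1/24)*33)² = -40671 + 4*(-735)*(7/17 + 11/8)² = -40671 + 4*(-735)*(243/136)² = -40671 + 4*(-735)*(59049/18496) = -40671 - 43401015/4624 = -231463719/4624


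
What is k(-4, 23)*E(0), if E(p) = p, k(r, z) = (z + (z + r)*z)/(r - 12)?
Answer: 0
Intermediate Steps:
k(r, z) = (z + z*(r + z))/(-12 + r) (k(r, z) = (z + (r + z)*z)/(-12 + r) = (z + z*(r + z))/(-12 + r))
k(-4, 23)*E(0) = (23*(1 - 4 + 23)/(-12 - 4))*0 = (23*20/(-16))*0 = (23*(-1/16)*20)*0 = -115/4*0 = 0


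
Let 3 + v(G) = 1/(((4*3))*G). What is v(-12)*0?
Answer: 0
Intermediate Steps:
v(G) = -3 + 1/(12*G) (v(G) = -3 + 1/(((4*3))*G) = -3 + 1/(12*G))
v(-12)*0 = (-3 + (1/12)/(-12))*0 = (-3 + (1/12)*(-1/12))*0 = (-3 - 1/144)*0 = -433/144*0 = 0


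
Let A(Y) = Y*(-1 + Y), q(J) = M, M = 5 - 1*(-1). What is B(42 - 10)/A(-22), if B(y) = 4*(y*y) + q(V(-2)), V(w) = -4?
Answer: 2051/253 ≈ 8.1067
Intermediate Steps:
M = 6 (M = 5 + 1 = 6)
q(J) = 6
B(y) = 6 + 4*y² (B(y) = 4*(y*y) + 6 = 4*y² + 6 = 6 + 4*y²)
B(42 - 10)/A(-22) = (6 + 4*(42 - 10)²)/((-22*(-1 - 22))) = (6 + 4*32²)/((-22*(-23))) = (6 + 4*1024)/506 = (6 + 4096)*(1/506) = 4102*(1/506) = 2051/253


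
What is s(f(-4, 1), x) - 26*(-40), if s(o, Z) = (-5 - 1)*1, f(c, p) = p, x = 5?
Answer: 1034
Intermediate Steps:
s(o, Z) = -6 (s(o, Z) = -6*1 = -6)
s(f(-4, 1), x) - 26*(-40) = -6 - 26*(-40) = -6 + 1040 = 1034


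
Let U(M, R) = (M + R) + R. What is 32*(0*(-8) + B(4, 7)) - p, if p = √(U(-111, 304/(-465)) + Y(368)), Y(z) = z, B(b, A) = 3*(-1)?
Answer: -96 - √55287105/465 ≈ -111.99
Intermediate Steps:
B(b, A) = -3
U(M, R) = M + 2*R
p = √55287105/465 (p = √((-111 + 2*(304/(-465))) + 368) = √((-111 + 2*(304*(-1/465))) + 368) = √((-111 + 2*(-304/465)) + 368) = √((-111 - 608/465) + 368) = √(-52223/465 + 368) = √(118897/465) = √55287105/465 ≈ 15.990)
32*(0*(-8) + B(4, 7)) - p = 32*(0*(-8) - 3) - √55287105/465 = 32*(0 - 3) - √55287105/465 = 32*(-3) - √55287105/465 = -96 - √55287105/465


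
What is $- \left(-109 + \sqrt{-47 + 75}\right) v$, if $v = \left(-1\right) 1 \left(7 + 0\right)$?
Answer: $-763 + 14 \sqrt{7} \approx -725.96$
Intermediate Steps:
$v = -7$ ($v = \left(-1\right) 7 = -7$)
$- \left(-109 + \sqrt{-47 + 75}\right) v = - \left(-109 + \sqrt{-47 + 75}\right) \left(-7\right) = - \left(-109 + \sqrt{28}\right) \left(-7\right) = - \left(-109 + 2 \sqrt{7}\right) \left(-7\right) = - (763 - 14 \sqrt{7}) = -763 + 14 \sqrt{7}$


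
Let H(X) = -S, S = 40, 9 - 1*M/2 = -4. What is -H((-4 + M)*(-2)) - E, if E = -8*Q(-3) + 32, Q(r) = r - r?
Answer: 8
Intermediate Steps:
M = 26 (M = 18 - 2*(-4) = 18 + 8 = 26)
H(X) = -40 (H(X) = -1*40 = -40)
Q(r) = 0
E = 32 (E = -8*0 + 32 = 0 + 32 = 32)
-H((-4 + M)*(-2)) - E = -1*(-40) - 1*32 = 40 - 32 = 8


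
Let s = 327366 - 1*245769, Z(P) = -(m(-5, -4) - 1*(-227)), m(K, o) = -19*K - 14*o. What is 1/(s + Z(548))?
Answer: 1/81219 ≈ 1.2312e-5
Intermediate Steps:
Z(P) = -378 (Z(P) = -((-19*(-5) - 14*(-4)) - 1*(-227)) = -((95 + 56) + 227) = -(151 + 227) = -1*378 = -378)
s = 81597 (s = 327366 - 245769 = 81597)
1/(s + Z(548)) = 1/(81597 - 378) = 1/81219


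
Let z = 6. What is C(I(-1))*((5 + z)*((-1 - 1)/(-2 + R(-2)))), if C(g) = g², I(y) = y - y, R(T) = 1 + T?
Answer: 0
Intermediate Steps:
I(y) = 0
C(I(-1))*((5 + z)*((-1 - 1)/(-2 + R(-2)))) = 0²*((5 + 6)*((-1 - 1)/(-2 + (1 - 2)))) = 0*(11*(-2/(-2 - 1))) = 0*(11*(-2/(-3))) = 0*(11*(-2*(-⅓))) = 0*(11*(⅔)) = 0*(22/3) = 0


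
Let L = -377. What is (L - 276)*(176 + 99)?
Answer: -179575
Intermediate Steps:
(L - 276)*(176 + 99) = (-377 - 276)*(176 + 99) = -653*275 = -179575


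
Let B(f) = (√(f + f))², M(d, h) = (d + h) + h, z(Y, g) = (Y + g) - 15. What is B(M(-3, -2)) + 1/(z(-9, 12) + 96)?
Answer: -1175/84 ≈ -13.988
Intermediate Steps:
z(Y, g) = -15 + Y + g
M(d, h) = d + 2*h
B(f) = 2*f (B(f) = (√(2*f))² = (√2*√f)² = 2*f)
B(M(-3, -2)) + 1/(z(-9, 12) + 96) = 2*(-3 + 2*(-2)) + 1/((-15 - 9 + 12) + 96) = 2*(-3 - 4) + 1/(-12 + 96) = 2*(-7) + 1/84 = -14 + 1/84 = -1175/84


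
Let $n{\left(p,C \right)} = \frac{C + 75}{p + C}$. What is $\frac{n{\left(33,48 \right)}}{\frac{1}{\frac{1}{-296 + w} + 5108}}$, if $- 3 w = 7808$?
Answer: $\frac{1821185765}{234792} \approx 7756.6$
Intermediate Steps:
$w = - \frac{7808}{3}$ ($w = \left(- \frac{1}{3}\right) 7808 = - \frac{7808}{3} \approx -2602.7$)
$n{\left(p,C \right)} = \frac{75 + C}{C + p}$
$\frac{n{\left(33,48 \right)}}{\frac{1}{\frac{1}{-296 + w} + 5108}} = \frac{\frac{1}{48 + 33} \left(75 + 48\right)}{\frac{1}{\frac{1}{-296 - \frac{7808}{3}} + 5108}} = \frac{\frac{1}{81} \cdot 123}{\frac{1}{\frac{1}{- \frac{8696}{3}} + 5108}} = \frac{\frac{1}{81} \cdot 123}{\frac{1}{- \frac{3}{8696} + 5108}} = \frac{41}{27 \frac{1}{\frac{44419165}{8696}}} = \frac{41}{27 \cdot \frac{8696}{44419165}} = \frac{41}{27} \cdot \frac{44419165}{8696} = \frac{1821185765}{234792}$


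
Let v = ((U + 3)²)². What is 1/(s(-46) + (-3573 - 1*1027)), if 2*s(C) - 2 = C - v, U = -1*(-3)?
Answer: -1/5270 ≈ -0.00018975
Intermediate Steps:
U = 3
v = 1296 (v = ((3 + 3)²)² = (6²)² = 36² = 1296)
s(C) = -647 + C/2 (s(C) = 1 + (C - 1*1296)/2 = 1 + (C - 1296)/2 = 1 + (-1296 + C)/2 = 1 + (-648 + C/2) = -647 + C/2)
1/(s(-46) + (-3573 - 1*1027)) = 1/((-647 + (½)*(-46)) + (-3573 - 1*1027)) = 1/((-647 - 23) + (-3573 - 1027)) = 1/(-670 - 4600) = 1/(-5270) = -1/5270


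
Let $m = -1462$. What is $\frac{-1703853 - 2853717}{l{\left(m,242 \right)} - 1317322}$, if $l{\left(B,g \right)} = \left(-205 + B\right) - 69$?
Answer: $\frac{759595}{219843} \approx 3.4552$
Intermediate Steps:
$l{\left(B,g \right)} = -274 + B$
$\frac{-1703853 - 2853717}{l{\left(m,242 \right)} - 1317322} = \frac{-1703853 - 2853717}{\left(-274 - 1462\right) - 1317322} = - \frac{4557570}{-1736 - 1317322} = - \frac{4557570}{-1319058} = \left(-4557570\right) \left(- \frac{1}{1319058}\right) = \frac{759595}{219843}$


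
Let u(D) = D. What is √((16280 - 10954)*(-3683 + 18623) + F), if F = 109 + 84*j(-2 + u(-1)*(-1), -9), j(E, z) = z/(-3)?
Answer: √79570801 ≈ 8920.3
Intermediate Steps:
j(E, z) = -z/3 (j(E, z) = z*(-⅓) = -z/3)
F = 361 (F = 109 + 84*(-⅓*(-9)) = 109 + 84*3 = 109 + 252 = 361)
√((16280 - 10954)*(-3683 + 18623) + F) = √((16280 - 10954)*(-3683 + 18623) + 361) = √(5326*14940 + 361) = √(79570440 + 361) = √79570801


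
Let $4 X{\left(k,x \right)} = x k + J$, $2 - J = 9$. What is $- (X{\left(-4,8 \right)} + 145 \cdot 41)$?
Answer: $- \frac{23741}{4} \approx -5935.3$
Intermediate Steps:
$J = -7$ ($J = 2 - 9 = -7$)
$X{\left(k,x \right)} = - \frac{7}{4} + \frac{k x}{4}$ ($X{\left(k,x \right)} = \frac{x k - 7}{4} = \frac{k x - 7}{4} = \frac{-7 + k x}{4} = - \frac{7}{4} + \frac{k x}{4}$)
$- (X{\left(-4,8 \right)} + 145 \cdot 41) = - (\left(- \frac{7}{4} + \frac{1}{4} \left(-4\right) 8\right) + 145 \cdot 41) = - (\left(- \frac{7}{4} - 8\right) + 5945) = - (- \frac{39}{4} + 5945) = \left(-1\right) \frac{23741}{4} = - \frac{23741}{4}$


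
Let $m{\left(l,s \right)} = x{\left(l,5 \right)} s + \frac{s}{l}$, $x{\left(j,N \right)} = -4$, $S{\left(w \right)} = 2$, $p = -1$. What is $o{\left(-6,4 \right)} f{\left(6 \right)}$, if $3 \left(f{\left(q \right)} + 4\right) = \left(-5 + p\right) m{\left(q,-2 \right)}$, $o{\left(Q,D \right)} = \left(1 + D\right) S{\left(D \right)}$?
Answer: $- \frac{580}{3} \approx -193.33$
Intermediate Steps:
$m{\left(l,s \right)} = - 4 s + \frac{s}{l}$
$o{\left(Q,D \right)} = 2 + 2 D$ ($o{\left(Q,D \right)} = \left(1 + D\right) 2 = 2 + 2 D$)
$f{\left(q \right)} = -20 + \frac{4}{q}$ ($f{\left(q \right)} = -4 + \frac{\left(-5 - 1\right) \left(\left(-4\right) \left(-2\right) - \frac{2}{q}\right)}{3} = -4 + \frac{\left(-6\right) \left(8 - \frac{2}{q}\right)}{3} = -4 + \frac{-48 + \frac{12}{q}}{3} = -4 - \left(16 - \frac{4}{q}\right) = -20 + \frac{4}{q}$)
$o{\left(-6,4 \right)} f{\left(6 \right)} = \left(2 + 2 \cdot 4\right) \left(-20 + \frac{4}{6}\right) = \left(2 + 8\right) \left(-20 + 4 \cdot \frac{1}{6}\right) = 10 \left(-20 + \frac{2}{3}\right) = 10 \left(- \frac{58}{3}\right) = - \frac{580}{3}$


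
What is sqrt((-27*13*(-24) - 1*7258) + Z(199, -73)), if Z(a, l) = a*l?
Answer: I*sqrt(13361) ≈ 115.59*I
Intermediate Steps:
sqrt((-27*13*(-24) - 1*7258) + Z(199, -73)) = sqrt((-27*13*(-24) - 1*7258) + 199*(-73)) = sqrt((-351*(-24) - 7258) - 14527) = sqrt((8424 - 7258) - 14527) = sqrt(1166 - 14527) = sqrt(-13361) = I*sqrt(13361)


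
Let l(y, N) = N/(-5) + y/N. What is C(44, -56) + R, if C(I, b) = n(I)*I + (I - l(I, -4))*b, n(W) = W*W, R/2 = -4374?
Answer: 367004/5 ≈ 73401.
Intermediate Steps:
R = -8748 (R = 2*(-4374) = -8748)
l(y, N) = -N/5 + y/N (l(y, N) = N*(-1/5) + y/N = -N/5 + y/N)
n(W) = W**2
C(I, b) = I**3 + b*(-4/5 + 5*I/4) (C(I, b) = I**2*I + (I - (-1/5*(-4) + I/(-4)))*b = I**3 + (I - (4/5 + I*(-1/4)))*b = I**3 + (I - (4/5 - I/4))*b = I**3 + (I + (-4/5 + I/4))*b = I**3 + (-4/5 + 5*I/4)*b = I**3 + b*(-4/5 + 5*I/4))
C(44, -56) + R = (44**3 - 4/5*(-56) + (5/4)*44*(-56)) - 8748 = (85184 + 224/5 - 3080) - 8748 = 410744/5 - 8748 = 367004/5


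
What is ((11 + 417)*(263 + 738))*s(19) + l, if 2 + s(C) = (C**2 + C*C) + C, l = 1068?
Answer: 316609360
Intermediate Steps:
s(C) = -2 + C + 2*C**2 (s(C) = -2 + ((C**2 + C*C) + C) = -2 + ((C**2 + C**2) + C) = -2 + (2*C**2 + C) = -2 + (C + 2*C**2) = -2 + C + 2*C**2)
((11 + 417)*(263 + 738))*s(19) + l = ((11 + 417)*(263 + 738))*(-2 + 19 + 2*19**2) + 1068 = (428*1001)*(-2 + 19 + 2*361) + 1068 = 428428*(-2 + 19 + 722) + 1068 = 428428*739 + 1068 = 316608292 + 1068 = 316609360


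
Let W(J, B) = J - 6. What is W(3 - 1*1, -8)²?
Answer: 16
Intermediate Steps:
W(J, B) = -6 + J
W(3 - 1*1, -8)² = (-6 + (3 - 1*1))² = (-6 + (3 - 1))² = (-6 + 2)² = (-4)² = 16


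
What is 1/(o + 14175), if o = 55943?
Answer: 1/70118 ≈ 1.4262e-5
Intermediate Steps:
1/(o + 14175) = 1/(55943 + 14175) = 1/70118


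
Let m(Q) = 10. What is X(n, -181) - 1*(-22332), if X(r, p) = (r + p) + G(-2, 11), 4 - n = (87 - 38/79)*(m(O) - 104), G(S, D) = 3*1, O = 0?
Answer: 2392972/79 ≈ 30291.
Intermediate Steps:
G(S, D) = 3
n = 642806/79 (n = 4 - (87 - 38/79)*(10 - 104) = 4 - (87 - 38*1/79)*(-94) = 4 - (87 - 38/79)*(-94) = 4 - 6835*(-94)/79 = 4 - 1*(-642490/79) = 4 + 642490/79 = 642806/79 ≈ 8136.8)
X(r, p) = 3 + p + r (X(r, p) = (r + p) + 3 = (p + r) + 3 = 3 + p + r)
X(n, -181) - 1*(-22332) = (3 - 181 + 642806/79) - 1*(-22332) = 628744/79 + 22332 = 2392972/79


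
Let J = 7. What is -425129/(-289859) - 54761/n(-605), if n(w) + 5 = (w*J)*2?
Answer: 19475936974/2456555025 ≈ 7.9281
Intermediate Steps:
n(w) = -5 + 14*w (n(w) = -5 + (w*7)*2 = -5 + (7*w)*2 = -5 + 14*w)
-425129/(-289859) - 54761/n(-605) = -425129/(-289859) - 54761/(-5 + 14*(-605)) = -425129*(-1/289859) - 54761/(-5 - 8470) = 425129/289859 - 54761/(-8475) = 425129/289859 - 54761*(-1/8475) = 425129/289859 + 54761/8475 = 19475936974/2456555025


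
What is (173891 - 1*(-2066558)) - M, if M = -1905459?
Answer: 4145908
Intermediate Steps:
(173891 - 1*(-2066558)) - M = (173891 - 1*(-2066558)) - 1*(-1905459) = (173891 + 2066558) + 1905459 = 2240449 + 1905459 = 4145908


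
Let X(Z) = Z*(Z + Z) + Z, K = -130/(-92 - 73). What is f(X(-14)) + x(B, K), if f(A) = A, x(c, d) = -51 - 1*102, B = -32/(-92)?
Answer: 225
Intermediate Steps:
B = 8/23 (B = -32*(-1/92) = 8/23 ≈ 0.34783)
K = 26/33 (K = -130/(-165) = -130*(-1/165) = 26/33 ≈ 0.78788)
X(Z) = Z + 2*Z**2 (X(Z) = Z*(2*Z) + Z = 2*Z**2 + Z = Z + 2*Z**2)
x(c, d) = -153 (x(c, d) = -51 - 102 = -153)
f(X(-14)) + x(B, K) = -14*(1 + 2*(-14)) - 153 = -14*(1 - 28) - 153 = -14*(-27) - 153 = 378 - 153 = 225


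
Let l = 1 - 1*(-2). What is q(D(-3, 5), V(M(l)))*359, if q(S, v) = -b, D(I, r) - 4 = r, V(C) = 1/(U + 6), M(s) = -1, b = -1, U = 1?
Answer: 359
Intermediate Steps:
l = 3 (l = 1 + 2 = 3)
V(C) = 1/7 (V(C) = 1/(1 + 6) = 1/7)
D(I, r) = 4 + r
q(S, v) = 1 (q(S, v) = -1*(-1) = 1)
q(D(-3, 5), V(M(l)))*359 = 1*359 = 359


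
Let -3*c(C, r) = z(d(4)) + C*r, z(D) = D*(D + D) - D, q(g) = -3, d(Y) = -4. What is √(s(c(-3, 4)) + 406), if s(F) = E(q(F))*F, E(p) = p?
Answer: √430 ≈ 20.736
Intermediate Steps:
z(D) = -D + 2*D² (z(D) = D*(2*D) - D = 2*D² - D = -D + 2*D²)
c(C, r) = -12 - C*r/3 (c(C, r) = -(-4*(-1 + 2*(-4)) + C*r)/3 = -(-4*(-1 - 8) + C*r)/3 = -(-4*(-9) + C*r)/3 = -(36 + C*r)/3 = -12 - C*r/3)
s(F) = -3*F
√(s(c(-3, 4)) + 406) = √(-3*(-12 - ⅓*(-3)*4) + 406) = √(-3*(-12 + 4) + 406) = √(-3*(-8) + 406) = √(24 + 406) = √430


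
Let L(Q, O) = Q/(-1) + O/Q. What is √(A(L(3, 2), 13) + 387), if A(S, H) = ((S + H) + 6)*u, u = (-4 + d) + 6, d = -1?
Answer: √3633/3 ≈ 20.091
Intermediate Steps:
u = 1 (u = (-4 - 1) + 6 = -5 + 6 = 1)
L(Q, O) = -Q + O/Q (L(Q, O) = Q*(-1) + O/Q = -Q + O/Q)
A(S, H) = 6 + H + S (A(S, H) = ((S + H) + 6)*1 = ((H + S) + 6)*1 = (6 + H + S)*1 = 6 + H + S)
√(A(L(3, 2), 13) + 387) = √((6 + 13 + (-1*3 + 2/3)) + 387) = √((6 + 13 + (-3 + 2*(⅓))) + 387) = √((6 + 13 + (-3 + ⅔)) + 387) = √((6 + 13 - 7/3) + 387) = √(50/3 + 387) = √(1211/3) = √3633/3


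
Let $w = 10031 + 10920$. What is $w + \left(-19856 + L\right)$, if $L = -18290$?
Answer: $-17195$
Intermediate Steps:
$w = 20951$
$w + \left(-19856 + L\right) = 20951 - 38146 = -17195$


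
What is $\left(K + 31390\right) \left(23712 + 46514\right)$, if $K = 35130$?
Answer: $4671433520$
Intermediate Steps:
$\left(K + 31390\right) \left(23712 + 46514\right) = \left(35130 + 31390\right) \left(23712 + 46514\right) = 66520 \cdot 70226 = 4671433520$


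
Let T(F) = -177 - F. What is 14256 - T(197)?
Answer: 14630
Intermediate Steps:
14256 - T(197) = 14256 - (-177 - 1*197) = 14256 - (-177 - 197) = 14256 - 1*(-374) = 14256 + 374 = 14630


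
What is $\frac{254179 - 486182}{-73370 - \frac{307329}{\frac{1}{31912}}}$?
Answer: $\frac{232003}{9807556418} \approx 2.3656 \cdot 10^{-5}$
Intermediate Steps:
$\frac{254179 - 486182}{-73370 - \frac{307329}{\frac{1}{31912}}} = - \frac{232003}{-73370 - 307329 \frac{1}{\frac{1}{31912}}} = - \frac{232003}{-73370 - 9807483048} = - \frac{232003}{-9807556418} = \left(-232003\right) \left(- \frac{1}{9807556418}\right) = \frac{232003}{9807556418}$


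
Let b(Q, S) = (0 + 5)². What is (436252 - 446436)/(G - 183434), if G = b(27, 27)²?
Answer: 10184/182809 ≈ 0.055708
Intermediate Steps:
b(Q, S) = 25 (b(Q, S) = 5² = 25)
G = 625 (G = 25² = 625)
(436252 - 446436)/(G - 183434) = (436252 - 446436)/(625 - 183434) = -10184/(-182809) = -10184*(-1/182809) = 10184/182809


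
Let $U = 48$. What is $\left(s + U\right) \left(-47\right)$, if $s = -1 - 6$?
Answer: $-1927$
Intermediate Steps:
$s = -7$ ($s = -1 - 6 = -7$)
$\left(s + U\right) \left(-47\right) = \left(-7 + 48\right) \left(-47\right) = 41 \left(-47\right) = -1927$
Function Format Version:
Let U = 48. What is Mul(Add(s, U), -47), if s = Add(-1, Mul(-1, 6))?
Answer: -1927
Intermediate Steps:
s = -7 (s = Add(-1, -6) = -7)
Mul(Add(s, U), -47) = Mul(Add(-7, 48), -47) = Mul(41, -47) = -1927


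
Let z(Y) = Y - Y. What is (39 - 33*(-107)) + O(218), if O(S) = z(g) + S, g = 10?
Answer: 3788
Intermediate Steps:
z(Y) = 0
O(S) = S (O(S) = 0 + S = S)
(39 - 33*(-107)) + O(218) = (39 - 33*(-107)) + 218 = (39 + 3531) + 218 = 3570 + 218 = 3788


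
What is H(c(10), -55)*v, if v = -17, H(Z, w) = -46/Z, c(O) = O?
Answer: 391/5 ≈ 78.200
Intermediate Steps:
H(c(10), -55)*v = -46/10*(-17) = -46*1/10*(-17) = -23/5*(-17) = 391/5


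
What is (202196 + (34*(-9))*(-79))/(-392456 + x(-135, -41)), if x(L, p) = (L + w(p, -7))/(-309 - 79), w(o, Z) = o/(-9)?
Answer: -395242020/685227589 ≈ -0.57680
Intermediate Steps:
w(o, Z) = -o/9 (w(o, Z) = o*(-⅑) = -o/9)
x(L, p) = -L/388 + p/3492 (x(L, p) = (L - p/9)/(-309 - 79) = (L - p/9)/(-388) = (L - p/9)*(-1/388) = -L/388 + p/3492)
(202196 + (34*(-9))*(-79))/(-392456 + x(-135, -41)) = (202196 + (34*(-9))*(-79))/(-392456 + (-1/388*(-135) + (1/3492)*(-41))) = (202196 - 306*(-79))/(-392456 + (135/388 - 41/3492)) = (202196 + 24174)/(-392456 + 587/1746) = 226370/(-685227589/1746) = 226370*(-1746/685227589) = -395242020/685227589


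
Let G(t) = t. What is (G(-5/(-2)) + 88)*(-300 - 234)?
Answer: -48327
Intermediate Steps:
(G(-5/(-2)) + 88)*(-300 - 234) = (-5/(-2) + 88)*(-300 - 234) = (-5*(-1/2) + 88)*(-534) = (5/2 + 88)*(-534) = (181/2)*(-534) = -48327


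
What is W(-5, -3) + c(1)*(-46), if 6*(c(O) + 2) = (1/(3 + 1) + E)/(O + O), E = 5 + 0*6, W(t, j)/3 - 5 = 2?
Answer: 743/8 ≈ 92.875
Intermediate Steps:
W(t, j) = 21 (W(t, j) = 15 + 3*2 = 15 + 6 = 21)
E = 5 (E = 5 + 0 = 5)
c(O) = -2 + 7/(16*O) (c(O) = -2 + ((1/(3 + 1) + 5)/(O + O))/6 = -2 + ((1/4 + 5)/((2*O)))/6 = -2 + ((1/(2*O))*(1/4 + 5))/6 = -2 + ((1/(2*O))*(21/4))/6 = -2 + (21/(8*O))/6 = -2 + 7/(16*O))
W(-5, -3) + c(1)*(-46) = 21 + (-2 + (7/16)/1)*(-46) = 21 + (-2 + (7/16)*1)*(-46) = 21 + (-2 + 7/16)*(-46) = 21 - 25/16*(-46) = 21 + 575/8 = 743/8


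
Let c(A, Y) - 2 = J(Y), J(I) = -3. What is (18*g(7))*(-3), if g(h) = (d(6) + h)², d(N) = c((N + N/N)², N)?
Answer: -1944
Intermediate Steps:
c(A, Y) = -1 (c(A, Y) = 2 - 3 = -1)
d(N) = -1
g(h) = (-1 + h)²
(18*g(7))*(-3) = (18*(-1 + 7)²)*(-3) = (18*6²)*(-3) = (18*36)*(-3) = 648*(-3) = -1944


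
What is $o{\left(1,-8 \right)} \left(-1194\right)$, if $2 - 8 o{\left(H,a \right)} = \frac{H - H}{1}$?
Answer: $- \frac{597}{2} \approx -298.5$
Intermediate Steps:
$o{\left(H,a \right)} = \frac{1}{4}$ ($o{\left(H,a \right)} = \frac{1}{4} - \frac{\left(H - H\right) 1^{-1}}{8} = \frac{1}{4} - \frac{0 \cdot 1}{8} = \frac{1}{4} - 0 = \frac{1}{4} + 0 = \frac{1}{4}$)
$o{\left(1,-8 \right)} \left(-1194\right) = \frac{1}{4} \left(-1194\right) = - \frac{597}{2}$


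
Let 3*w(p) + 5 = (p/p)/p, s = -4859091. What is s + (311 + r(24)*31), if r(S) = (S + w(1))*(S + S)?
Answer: -4825052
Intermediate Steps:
w(p) = -5/3 + 1/(3*p) (w(p) = -5/3 + ((p/p)/p)/3 = -5/3 + (1/p)/3 = -5/3 + 1/(3*p))
r(S) = 2*S*(-4/3 + S) (r(S) = (S + (1/3)*(1 - 5*1)/1)*(S + S) = (S + (1/3)*1*(1 - 5))*(2*S) = (S + (1/3)*1*(-4))*(2*S) = (S - 4/3)*(2*S) = (-4/3 + S)*(2*S) = 2*S*(-4/3 + S))
s + (311 + r(24)*31) = -4859091 + (311 + ((2/3)*24*(-4 + 3*24))*31) = -4859091 + (311 + ((2/3)*24*(-4 + 72))*31) = -4859091 + (311 + ((2/3)*24*68)*31) = -4859091 + (311 + 1088*31) = -4859091 + (311 + 33728) = -4859091 + 34039 = -4825052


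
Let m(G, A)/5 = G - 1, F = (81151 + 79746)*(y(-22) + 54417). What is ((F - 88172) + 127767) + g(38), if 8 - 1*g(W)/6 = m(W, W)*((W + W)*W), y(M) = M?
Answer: 8748826278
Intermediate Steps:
F = 8751992315 (F = (81151 + 79746)*(-22 + 54417) = 160897*54395 = 8751992315)
m(G, A) = -5 + 5*G (m(G, A) = 5*(G - 1) = 5*(-1 + G) = -5 + 5*G)
g(W) = 48 - 12*W**2*(-5 + 5*W) (g(W) = 48 - 6*(-5 + 5*W)*(W + W)*W = 48 - 6*(-5 + 5*W)*(2*W)*W = 48 - 6*(-5 + 5*W)*2*W**2 = 48 - 12*W**2*(-5 + 5*W))
((F - 88172) + 127767) + g(38) = ((8751992315 - 88172) + 127767) + (48 + 60*38**2*(1 - 1*38)) = (8751904143 + 127767) + (48 + 60*1444*(1 - 38)) = 8752031910 + (48 + 60*1444*(-37)) = 8752031910 + (48 - 3205680) = 8752031910 - 3205632 = 8748826278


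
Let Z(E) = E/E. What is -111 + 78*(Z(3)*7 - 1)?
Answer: 357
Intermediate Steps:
Z(E) = 1
-111 + 78*(Z(3)*7 - 1) = -111 + 78*(1*7 - 1) = -111 + 78*(7 - 1) = -111 + 78*6 = -111 + 468 = 357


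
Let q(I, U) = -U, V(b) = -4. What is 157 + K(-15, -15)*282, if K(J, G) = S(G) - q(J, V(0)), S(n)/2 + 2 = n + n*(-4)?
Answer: 23281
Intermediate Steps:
S(n) = -4 - 6*n (S(n) = -4 + 2*(n + n*(-4)) = -4 + 2*(n - 4*n) = -4 + 2*(-3*n) = -4 - 6*n)
K(J, G) = -8 - 6*G (K(J, G) = (-4 - 6*G) - (-1)*(-4) = (-4 - 6*G) - 1*4 = (-4 - 6*G) - 4 = -8 - 6*G)
157 + K(-15, -15)*282 = 157 + (-8 - 6*(-15))*282 = 157 + (-8 + 90)*282 = 157 + 82*282 = 157 + 23124 = 23281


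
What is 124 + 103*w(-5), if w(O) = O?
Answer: -391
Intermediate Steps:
124 + 103*w(-5) = 124 + 103*(-5) = 124 - 515 = -391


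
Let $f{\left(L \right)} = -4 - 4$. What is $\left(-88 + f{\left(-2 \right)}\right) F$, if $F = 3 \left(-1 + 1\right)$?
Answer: $0$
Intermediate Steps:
$f{\left(L \right)} = -8$ ($f{\left(L \right)} = -4 - 4 = -8$)
$F = 0$ ($F = 3 \cdot 0 = 0$)
$\left(-88 + f{\left(-2 \right)}\right) F = \left(-88 - 8\right) 0 = \left(-96\right) 0 = 0$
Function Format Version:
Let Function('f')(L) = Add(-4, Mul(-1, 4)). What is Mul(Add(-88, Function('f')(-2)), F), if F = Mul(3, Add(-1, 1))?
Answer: 0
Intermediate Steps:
Function('f')(L) = -8 (Function('f')(L) = Add(-4, -4) = -8)
F = 0 (F = Mul(3, 0) = 0)
Mul(Add(-88, Function('f')(-2)), F) = Mul(Add(-88, -8), 0) = Mul(-96, 0) = 0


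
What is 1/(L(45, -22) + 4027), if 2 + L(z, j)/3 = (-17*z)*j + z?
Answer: 1/54646 ≈ 1.8300e-5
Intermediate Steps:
L(z, j) = -6 + 3*z - 51*j*z (L(z, j) = -6 + 3*((-17*z)*j + z) = -6 + 3*(-17*j*z + z) = -6 + 3*(z - 17*j*z) = -6 + (3*z - 51*j*z) = -6 + 3*z - 51*j*z)
1/(L(45, -22) + 4027) = 1/((-6 + 3*45 - 51*(-22)*45) + 4027) = 1/((-6 + 135 + 50490) + 4027) = 1/(50619 + 4027) = 1/54646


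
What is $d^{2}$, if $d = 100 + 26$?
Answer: $15876$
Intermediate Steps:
$d = 126$
$d^{2} = 126^{2} = 15876$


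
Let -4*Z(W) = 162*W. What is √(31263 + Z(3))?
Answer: √124566/2 ≈ 176.47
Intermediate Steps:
Z(W) = -81*W/2
√(31263 + Z(3)) = √(31263 - 81/2*3) = √(31263 - 243/2) = √(62283/2) = √124566/2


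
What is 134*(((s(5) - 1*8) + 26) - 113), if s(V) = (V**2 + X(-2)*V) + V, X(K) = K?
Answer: -10050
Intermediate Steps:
s(V) = V**2 - V (s(V) = (V**2 - 2*V) + V = V**2 - V)
134*(((s(5) - 1*8) + 26) - 113) = 134*(((5*(-1 + 5) - 1*8) + 26) - 113) = 134*(((5*4 - 8) + 26) - 113) = 134*(((20 - 8) + 26) - 113) = 134*((12 + 26) - 113) = 134*(38 - 113) = 134*(-75) = -10050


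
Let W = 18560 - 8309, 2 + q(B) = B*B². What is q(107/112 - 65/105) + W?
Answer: 388777333841/37933056 ≈ 10249.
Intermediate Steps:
q(B) = -2 + B³ (q(B) = -2 + B*B² = -2 + B³)
W = 10251
q(107/112 - 65/105) + W = (-2 + (107/112 - 65/105)³) + 10251 = (-2 + (107*(1/112) - 65*1/105)³) + 10251 = (-2 + (107/112 - 13/21)³) + 10251 = (-2 + (113/336)³) + 10251 = (-2 + 1442897/37933056) + 10251 = -74423215/37933056 + 10251 = 388777333841/37933056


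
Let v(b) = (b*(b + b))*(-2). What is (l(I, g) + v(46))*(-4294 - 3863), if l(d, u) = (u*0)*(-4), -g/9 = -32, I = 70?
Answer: 69040848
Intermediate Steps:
g = 288 (g = -9*(-32) = 288)
l(d, u) = 0 (l(d, u) = 0*(-4) = 0)
v(b) = -4*b² (v(b) = (b*(2*b))*(-2) = (2*b²)*(-2) = -4*b²)
(l(I, g) + v(46))*(-4294 - 3863) = (0 - 4*46²)*(-4294 - 3863) = (0 - 4*2116)*(-8157) = (0 - 8464)*(-8157) = -8464*(-8157) = 69040848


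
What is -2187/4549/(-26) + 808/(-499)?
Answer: -94474079/59018726 ≈ -1.6007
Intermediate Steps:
-2187/4549/(-26) + 808/(-499) = -2187*1/4549*(-1/26) + 808*(-1/499) = -2187/4549*(-1/26) - 808/499 = 2187/118274 - 808/499 = -94474079/59018726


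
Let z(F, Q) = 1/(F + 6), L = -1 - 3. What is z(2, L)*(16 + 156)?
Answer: 43/2 ≈ 21.500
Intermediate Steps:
L = -4
z(F, Q) = 1/(6 + F)
z(2, L)*(16 + 156) = (16 + 156)/(6 + 2) = 172/8 = (⅛)*172 = 43/2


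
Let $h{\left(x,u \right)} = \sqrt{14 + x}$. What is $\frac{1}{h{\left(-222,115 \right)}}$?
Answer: $- \frac{i \sqrt{13}}{52} \approx - 0.069337 i$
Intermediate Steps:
$\frac{1}{h{\left(-222,115 \right)}} = \frac{1}{\sqrt{14 - 222}} = \frac{1}{\sqrt{-208}} = \frac{1}{4 i \sqrt{13}} = - \frac{i \sqrt{13}}{52}$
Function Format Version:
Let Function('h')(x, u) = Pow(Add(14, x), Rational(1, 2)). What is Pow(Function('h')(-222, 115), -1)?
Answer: Mul(Rational(-1, 52), I, Pow(13, Rational(1, 2))) ≈ Mul(-0.069337, I)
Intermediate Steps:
Pow(Function('h')(-222, 115), -1) = Pow(Pow(Add(14, -222), Rational(1, 2)), -1) = Pow(Pow(-208, Rational(1, 2)), -1) = Pow(Mul(4, I, Pow(13, Rational(1, 2))), -1) = Mul(Rational(-1, 52), I, Pow(13, Rational(1, 2)))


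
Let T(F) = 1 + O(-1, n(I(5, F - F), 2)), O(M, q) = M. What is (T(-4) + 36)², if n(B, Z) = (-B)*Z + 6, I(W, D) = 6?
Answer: 1296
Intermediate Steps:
n(B, Z) = 6 - B*Z (n(B, Z) = -B*Z + 6 = 6 - B*Z)
T(F) = 0 (T(F) = 1 - 1 = 0)
(T(-4) + 36)² = (0 + 36)² = 36² = 1296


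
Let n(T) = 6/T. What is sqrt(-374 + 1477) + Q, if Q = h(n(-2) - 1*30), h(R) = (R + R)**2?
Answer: 4356 + sqrt(1103) ≈ 4389.2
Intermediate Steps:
h(R) = 4*R**2 (h(R) = (2*R)**2 = 4*R**2)
Q = 4356 (Q = 4*(6/(-2) - 1*30)**2 = 4*(6*(-1/2) - 30)**2 = 4*(-3 - 30)**2 = 4*(-33)**2 = 4*1089 = 4356)
sqrt(-374 + 1477) + Q = sqrt(-374 + 1477) + 4356 = sqrt(1103) + 4356 = 4356 + sqrt(1103)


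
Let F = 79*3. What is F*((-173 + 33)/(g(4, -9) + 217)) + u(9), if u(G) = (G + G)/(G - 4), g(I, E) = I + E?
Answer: -40521/265 ≈ -152.91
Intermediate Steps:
g(I, E) = E + I
u(G) = 2*G/(-4 + G) (u(G) = (2*G)/(-4 + G) = 2*G/(-4 + G))
F = 237
F*((-173 + 33)/(g(4, -9) + 217)) + u(9) = 237*((-173 + 33)/((-9 + 4) + 217)) + 2*9/(-4 + 9) = 237*(-140/(-5 + 217)) + 2*9/5 = 237*(-140/212) + 2*9*(1/5) = 237*(-140*1/212) + 18/5 = 237*(-35/53) + 18/5 = -8295/53 + 18/5 = -40521/265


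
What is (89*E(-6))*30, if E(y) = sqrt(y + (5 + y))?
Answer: 2670*I*sqrt(7) ≈ 7064.2*I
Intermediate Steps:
E(y) = sqrt(5 + 2*y)
(89*E(-6))*30 = (89*sqrt(5 + 2*(-6)))*30 = (89*sqrt(5 - 12))*30 = (89*sqrt(-7))*30 = (89*(I*sqrt(7)))*30 = (89*I*sqrt(7))*30 = 2670*I*sqrt(7)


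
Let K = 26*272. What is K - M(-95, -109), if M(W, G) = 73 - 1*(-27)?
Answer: 6972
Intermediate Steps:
K = 7072
M(W, G) = 100 (M(W, G) = 73 + 27 = 100)
K - M(-95, -109) = 7072 - 1*100 = 7072 - 100 = 6972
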